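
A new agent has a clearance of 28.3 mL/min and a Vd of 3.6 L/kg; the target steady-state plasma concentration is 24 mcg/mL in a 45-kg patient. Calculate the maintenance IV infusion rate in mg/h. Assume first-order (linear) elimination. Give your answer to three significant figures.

40.8 mg/h

CL = 28.3 mL/min = 28.3 × 0.06 = 1.698 L/h
Rate = CL × Css = 1.698 × 24 = 40.75 mg/h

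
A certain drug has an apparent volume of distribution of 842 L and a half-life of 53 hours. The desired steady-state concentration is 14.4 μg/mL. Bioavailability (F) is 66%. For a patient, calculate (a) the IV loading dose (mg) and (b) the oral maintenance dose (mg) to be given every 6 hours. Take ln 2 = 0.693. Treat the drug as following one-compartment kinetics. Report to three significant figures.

LD = Vd × C = 842.0 × 14.4 = 12120 mg
CL = 0.693 × Vd / t½ = 0.693 × 842.0 / 53 = 11.01 L/h
D = CL × Css × τ / F = 11.01 × 14.4 × 6 / 0.66 = 1441 mg

(a) 12100 mg; (b) 1440 mg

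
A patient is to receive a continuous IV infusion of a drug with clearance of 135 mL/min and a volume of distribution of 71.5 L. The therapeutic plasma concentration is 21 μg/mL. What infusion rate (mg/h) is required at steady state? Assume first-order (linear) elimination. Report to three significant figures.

Convert clearance: 135 mL/min × 60 min/h ÷ 1000 mL/L = 8.100 L/h
Maintenance depends on clearance, not Vd — rate in must match rate out.
R₀ = 8.100 × 21 = 170.1 mg/h

170 mg/h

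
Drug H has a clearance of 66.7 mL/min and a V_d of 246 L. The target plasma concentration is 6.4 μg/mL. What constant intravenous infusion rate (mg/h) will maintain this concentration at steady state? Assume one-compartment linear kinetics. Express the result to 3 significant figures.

CL = 66.7 mL/min × 60/1000 = 4.002 L/h
Rate = CL × Css = 4.002 × 6.4 = 25.61 mg/h

25.6 mg/h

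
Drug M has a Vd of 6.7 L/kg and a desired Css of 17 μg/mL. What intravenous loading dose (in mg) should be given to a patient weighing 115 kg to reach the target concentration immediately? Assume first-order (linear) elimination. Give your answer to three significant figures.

Total Vd = 6.7 × 115 = 770.5 L
The loading dose fills Vd to the target concentration.
LD = Vd × C = 770.5 × 17.00 = 13100 mg

13100 mg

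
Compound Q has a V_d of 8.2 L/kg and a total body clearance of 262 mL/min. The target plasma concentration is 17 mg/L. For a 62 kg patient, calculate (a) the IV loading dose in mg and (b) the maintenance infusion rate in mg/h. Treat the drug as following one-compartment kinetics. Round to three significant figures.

Vd = 8.2 L/kg × 62 kg = 508.4 L
Loading: fill Vd to C_target → 508.4 L × 17 mg/L = 8643 mg
CL = 262 mL/min = 262 × 0.06 = 15.72 L/h
Infusion rate = 15.72 L/h × 17 mg/L = 267.2 mg/h

(a) 8640 mg; (b) 267 mg/h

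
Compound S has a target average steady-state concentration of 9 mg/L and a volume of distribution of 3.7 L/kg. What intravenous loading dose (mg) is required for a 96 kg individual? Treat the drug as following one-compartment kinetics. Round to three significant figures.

3200 mg

Total Vd = 3.7 × 96 = 355.2 L
LD = Vd × C = 355.2 × 9.000 = 3197 mg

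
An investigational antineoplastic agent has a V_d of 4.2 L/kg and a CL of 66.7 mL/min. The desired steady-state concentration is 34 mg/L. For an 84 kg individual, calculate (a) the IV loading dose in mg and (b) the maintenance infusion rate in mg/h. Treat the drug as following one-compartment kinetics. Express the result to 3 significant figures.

(a) 12000 mg; (b) 136 mg/h

Vd(total) = 84 kg × 4.2 L/kg = 352.8 L
LD = Vd · C_target = 352.8 × 34 = 12000 mg
CL = 66.7 mL/min = 66.7 × 0.06 = 4.002 L/h
Maintenance: replace elimination → rate = CL × Css = 4.002 × 34 = 136.1 mg/h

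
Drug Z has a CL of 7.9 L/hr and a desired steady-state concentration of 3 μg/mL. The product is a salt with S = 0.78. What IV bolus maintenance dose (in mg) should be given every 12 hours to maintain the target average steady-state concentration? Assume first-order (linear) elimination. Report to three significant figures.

D = CL × Css × τ / S = 7.900 × 3 × 12 / 0.78 = 364.6 mg

365 mg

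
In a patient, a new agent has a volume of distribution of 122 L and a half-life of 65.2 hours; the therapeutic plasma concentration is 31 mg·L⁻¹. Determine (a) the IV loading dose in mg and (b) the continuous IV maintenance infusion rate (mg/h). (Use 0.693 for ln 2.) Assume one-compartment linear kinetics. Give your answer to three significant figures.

(a) 3780 mg; (b) 40.2 mg/h

LD = Vd × C = 122.0 × 31 = 3782 mg
CL = 0.693 × Vd / t½ = 0.693 × 122.0 / 65.2 = 1.297 L/h
Infusion rate = CL × Css = 1.297 × 31 = 40.21 mg/h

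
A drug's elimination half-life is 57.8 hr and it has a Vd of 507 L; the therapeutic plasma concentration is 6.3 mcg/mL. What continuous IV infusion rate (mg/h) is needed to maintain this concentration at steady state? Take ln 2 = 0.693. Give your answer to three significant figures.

k = 0.693/57.8 = 0.01199 h⁻¹, so CL = k·Vd = 0.01199 × 507.0 = 6.079 L/h
Infusion rate = CL × Css = 6.079 × 6.3 = 38.30 mg/h

38.3 mg/h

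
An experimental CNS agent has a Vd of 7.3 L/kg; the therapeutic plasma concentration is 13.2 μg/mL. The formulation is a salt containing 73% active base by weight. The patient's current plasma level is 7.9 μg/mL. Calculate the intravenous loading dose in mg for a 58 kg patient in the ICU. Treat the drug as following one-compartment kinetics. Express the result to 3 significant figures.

Vd = 7.3 L/kg × 58 kg = 423.4 L
Concentration deficit ΔC = 13.2 − 7.9 = 5.300 mg/L
LD = Vd × ΔC / S = 423.4 × 5.300 / 0.73 = 3074 mg

3070 mg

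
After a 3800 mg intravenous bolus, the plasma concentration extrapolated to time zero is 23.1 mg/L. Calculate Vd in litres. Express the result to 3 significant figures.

165 L

Immediately after an IV bolus, C₀ = Dose / Vd, so Vd = Dose / C₀.
Vd = 3800 / 23.1 = 164.5 L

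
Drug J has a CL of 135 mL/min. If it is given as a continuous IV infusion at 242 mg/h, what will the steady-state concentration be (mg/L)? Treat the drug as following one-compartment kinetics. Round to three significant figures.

29.9 mg/L

CL = 135 mL/min = 135 × 0.06 = 8.100 L/h
Css = rate / CL = 242 / 8.100 = 29.88 mg/L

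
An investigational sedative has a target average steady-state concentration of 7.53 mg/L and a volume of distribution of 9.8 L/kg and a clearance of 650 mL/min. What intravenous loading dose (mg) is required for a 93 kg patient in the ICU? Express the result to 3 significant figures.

Vd(total) = 93 kg × 9.8 L/kg = 911.4 L
LD = Vd × C = 911.4 × 7.530 = 6863 mg

6860 mg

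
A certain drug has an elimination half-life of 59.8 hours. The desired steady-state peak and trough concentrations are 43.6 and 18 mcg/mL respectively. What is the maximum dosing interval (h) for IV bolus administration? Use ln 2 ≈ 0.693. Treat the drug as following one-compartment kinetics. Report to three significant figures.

k = 0.693 / t½ = 0.693 / 59.8 = 0.01159 h⁻¹
Between IV bolus doses, concentration decays as C = C₀·e^(−kτ), so C_peak/C_trough = e^(kτ).
τ_max = ln(C_peak/C_trough) / k = ln(43.6/18) / 0.01159 = 0.8847 / 0.01159 = 76.33 h

76.3 h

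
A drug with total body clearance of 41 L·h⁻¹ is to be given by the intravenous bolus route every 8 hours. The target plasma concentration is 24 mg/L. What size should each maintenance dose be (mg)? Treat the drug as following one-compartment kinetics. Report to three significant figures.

7870 mg

At steady state, dose per interval replaces the amount cleared in that interval: D/τ = CL·Css.
D = CL × Css × τ = 41.00 × 24 × 8 = 7872 mg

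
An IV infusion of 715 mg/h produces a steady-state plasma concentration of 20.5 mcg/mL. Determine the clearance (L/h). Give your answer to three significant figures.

34.9 L/h

At steady state, infusion rate = CL × Css, so CL = rate / Css.
CL = 715 / 20.5 = 34.88 L/h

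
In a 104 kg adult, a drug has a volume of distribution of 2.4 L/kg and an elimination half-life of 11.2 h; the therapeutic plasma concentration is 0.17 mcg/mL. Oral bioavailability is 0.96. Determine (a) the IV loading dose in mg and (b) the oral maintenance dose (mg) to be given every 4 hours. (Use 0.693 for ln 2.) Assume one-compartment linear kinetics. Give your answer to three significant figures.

Vd(total) = 104 kg × 2.4 L/kg = 249.6 L
LD = Vd × C = 249.6 × 0.17 = 42.43 mg
CL = 0.693 × Vd / t½ = 0.693 × 249.6 / 11.2 = 15.44 L/h
D = CL × Css × τ / F = 15.44 × 0.17 × 4 / 0.96 = 10.94 mg

(a) 42.4 mg; (b) 10.9 mg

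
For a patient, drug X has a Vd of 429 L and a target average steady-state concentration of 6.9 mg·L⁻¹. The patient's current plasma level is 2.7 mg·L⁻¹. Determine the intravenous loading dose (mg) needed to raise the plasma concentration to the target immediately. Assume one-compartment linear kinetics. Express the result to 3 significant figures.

Concentration deficit ΔC = 6.9 − 2.7 = 4.200 mg/L
LD = Vd × ΔC = 429.0 × 4.200 = 1802 mg

1800 mg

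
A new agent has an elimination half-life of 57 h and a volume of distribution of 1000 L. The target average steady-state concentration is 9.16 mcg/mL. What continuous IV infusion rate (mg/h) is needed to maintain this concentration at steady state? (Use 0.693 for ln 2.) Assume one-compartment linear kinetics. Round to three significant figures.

111 mg/h

k = 0.693/57 = 0.01216 h⁻¹, so CL = k·Vd = 0.01216 × 1000 = 12.16 L/h
Infusion rate = CL × Css = 12.16 × 9.16 = 111.4 mg/h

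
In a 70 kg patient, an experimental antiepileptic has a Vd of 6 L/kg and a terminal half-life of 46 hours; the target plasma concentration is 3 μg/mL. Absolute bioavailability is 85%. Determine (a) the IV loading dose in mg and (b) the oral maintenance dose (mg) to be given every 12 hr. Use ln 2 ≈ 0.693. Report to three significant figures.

Total Vd = 6 × 70 = 420.0 L
LD = Vd × C = 420.0 × 3 = 1260 mg
CL = 0.693 × Vd / t½ = 0.693 × 420.0 / 46 = 6.327 L/h
D = CL × Css × τ / F = 6.327 × 3 × 12 / 0.85 = 268.0 mg

(a) 1260 mg; (b) 268 mg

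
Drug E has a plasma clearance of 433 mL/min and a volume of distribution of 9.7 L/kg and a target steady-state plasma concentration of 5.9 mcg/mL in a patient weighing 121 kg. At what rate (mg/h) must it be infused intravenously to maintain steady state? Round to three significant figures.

153 mg/h

CL = 433 mL/min = 433 × 0.06 = 25.98 L/h
Rate = CL × Css = 25.98 × 5.9 = 153.3 mg/h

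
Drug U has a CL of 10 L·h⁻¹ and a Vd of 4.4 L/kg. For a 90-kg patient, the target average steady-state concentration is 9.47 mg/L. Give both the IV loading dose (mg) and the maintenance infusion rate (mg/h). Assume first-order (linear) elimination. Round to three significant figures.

(a) 3750 mg; (b) 94.7 mg/h

Total Vd = 4.4 × 90 = 396.0 L
Loading: fill Vd to C_target → 396.0 L × 9.47 mg/L = 3750 mg
Maintenance: replace elimination → rate = CL × Css = 10.00 × 9.47 = 94.70 mg/h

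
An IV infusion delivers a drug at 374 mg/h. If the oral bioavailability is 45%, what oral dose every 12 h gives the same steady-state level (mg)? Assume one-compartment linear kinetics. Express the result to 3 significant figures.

9970 mg

To maintain the same Css, the systemic dosing rate must be unchanged: F·D/τ = infusion rate.
D = rate × τ / F = 374 × 12 / 0.45 = 9973 mg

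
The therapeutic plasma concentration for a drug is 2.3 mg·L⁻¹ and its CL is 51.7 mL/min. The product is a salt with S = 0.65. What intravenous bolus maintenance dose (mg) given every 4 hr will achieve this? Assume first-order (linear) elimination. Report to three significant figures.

43.9 mg

CL = 51.7 mL/min × 60/1000 = 3.102 L/h
D = CL × Css × τ / S = 3.102 × 2.3 × 4 / 0.65 = 43.91 mg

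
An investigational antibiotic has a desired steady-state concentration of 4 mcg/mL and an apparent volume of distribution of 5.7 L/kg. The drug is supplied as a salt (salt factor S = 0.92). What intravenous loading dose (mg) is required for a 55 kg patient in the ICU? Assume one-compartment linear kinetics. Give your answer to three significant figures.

1360 mg

Vd(total) = 55 kg × 5.7 L/kg = 313.5 L
The loading dose fills Vd to the target concentration.
LD = Vd × C / S = 313.5 × 4.000 / 0.92 = 1363 mg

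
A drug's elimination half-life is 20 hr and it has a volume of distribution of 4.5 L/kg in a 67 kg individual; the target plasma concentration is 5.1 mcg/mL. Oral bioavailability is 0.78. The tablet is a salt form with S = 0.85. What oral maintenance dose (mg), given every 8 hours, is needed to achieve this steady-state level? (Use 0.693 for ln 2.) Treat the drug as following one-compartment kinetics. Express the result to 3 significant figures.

643 mg

Total Vd = 4.5 × 67 = 301.5 L
CL = ln 2 · Vd / t½ = 0.693 × 301.5 / 20 = 10.45 L/h
D = CL × Css × τ / F / S = 10.45 × 5.1 × 8 / 0.78 / 0.85 = 643.1 mg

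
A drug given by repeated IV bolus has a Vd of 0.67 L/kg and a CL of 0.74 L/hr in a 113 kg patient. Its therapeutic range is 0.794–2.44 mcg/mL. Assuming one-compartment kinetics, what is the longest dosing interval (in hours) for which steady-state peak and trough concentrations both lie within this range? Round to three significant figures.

Vd = 0.67 L/kg × 113 kg = 75.71 L
k = CL / Vd = 0.7400 / 75.71 = 0.009774 h⁻¹
Between IV bolus doses, concentration decays as C = C₀·e^(−kτ), so C_peak/C_trough = e^(kτ).
τ_max = ln(C_peak/C_trough) / k = ln(2.44/0.794) / 0.009774 = 1.123 / 0.009774 = 114.9 h

115 h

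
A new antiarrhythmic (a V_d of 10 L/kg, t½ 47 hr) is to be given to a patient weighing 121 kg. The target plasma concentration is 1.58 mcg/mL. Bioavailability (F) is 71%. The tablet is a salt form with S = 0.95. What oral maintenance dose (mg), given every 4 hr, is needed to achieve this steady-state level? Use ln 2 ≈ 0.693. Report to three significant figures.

167 mg

Vd(total) = 121 kg × 10 L/kg = 1210 L
CL = ln 2 · Vd / t½ = 0.693 × 1210 / 47 = 17.84 L/h
D = CL × Css × τ / F / S = 17.84 × 1.58 × 4 / 0.71 / 0.95 = 167.2 mg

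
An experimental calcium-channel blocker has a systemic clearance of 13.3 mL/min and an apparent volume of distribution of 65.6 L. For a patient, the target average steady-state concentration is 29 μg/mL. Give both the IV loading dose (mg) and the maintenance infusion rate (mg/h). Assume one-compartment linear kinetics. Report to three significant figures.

Loading: fill Vd to C_target → 65.60 L × 29 mg/L = 1902 mg
CL = 13.3 mL/min × 60/1000 = 0.7980 L/h
Maintenance: replace elimination → rate = CL × Css = 0.7980 × 29 = 23.14 mg/h

(a) 1900 mg; (b) 23.1 mg/h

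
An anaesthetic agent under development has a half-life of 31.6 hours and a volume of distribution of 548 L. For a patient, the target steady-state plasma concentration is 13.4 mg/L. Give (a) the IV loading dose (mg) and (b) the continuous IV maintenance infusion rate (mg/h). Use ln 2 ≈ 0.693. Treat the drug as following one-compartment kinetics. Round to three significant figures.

(a) 7340 mg; (b) 161 mg/h

LD = Vd × C = 548.0 × 13.4 = 7343 mg
CL = 0.693 × Vd / t½ = 0.693 × 548.0 / 31.6 = 12.02 L/h
Infusion rate = CL × Css = 12.02 × 13.4 = 161.1 mg/h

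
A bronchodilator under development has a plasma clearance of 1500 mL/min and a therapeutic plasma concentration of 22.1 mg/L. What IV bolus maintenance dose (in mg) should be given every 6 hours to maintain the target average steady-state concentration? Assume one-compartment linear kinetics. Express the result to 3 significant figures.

CL = 1500 mL/min × 60/1000 = 90.00 L/h
At steady state, dose per interval replaces the amount cleared in that interval: D/τ = CL·Css.
D = CL × Css × τ = 90.00 × 22.1 × 6 = 11930 mg

11900 mg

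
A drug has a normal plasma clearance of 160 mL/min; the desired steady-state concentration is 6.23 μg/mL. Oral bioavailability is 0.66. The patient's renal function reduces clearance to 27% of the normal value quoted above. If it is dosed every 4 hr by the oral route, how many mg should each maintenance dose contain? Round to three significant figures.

97.9 mg

CL = 160 mL/min = 160 × 0.06 = 9.600 L/h
Patient clearance = 0.27 × 9.600 = 2.592 L/h
D = CL × Css × τ / F = 2.592 × 6.23 × 4 / 0.66 = 97.87 mg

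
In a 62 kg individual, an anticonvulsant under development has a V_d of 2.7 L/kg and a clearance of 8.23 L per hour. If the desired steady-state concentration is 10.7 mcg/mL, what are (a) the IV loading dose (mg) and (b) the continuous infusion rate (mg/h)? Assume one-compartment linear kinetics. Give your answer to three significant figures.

(a) 1790 mg; (b) 88.1 mg/h

Vd(total) = 62 kg × 2.7 L/kg = 167.4 L
LD = Vd · C_target = 167.4 × 10.7 = 1791 mg
Infusion rate = 8.230 L/h × 10.7 mg/L = 88.06 mg/h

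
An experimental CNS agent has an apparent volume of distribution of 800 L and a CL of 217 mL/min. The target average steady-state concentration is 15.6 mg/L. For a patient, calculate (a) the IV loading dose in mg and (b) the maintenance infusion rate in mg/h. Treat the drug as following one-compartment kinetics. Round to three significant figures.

Loading dose = Vd × C = 800.0 × 15.6 = 12480 mg
CL = 217 mL/min = 217 × 0.06 = 13.02 L/h
Maintenance: replace elimination → rate = CL × Css = 13.02 × 15.6 = 203.1 mg/h

(a) 12500 mg; (b) 203 mg/h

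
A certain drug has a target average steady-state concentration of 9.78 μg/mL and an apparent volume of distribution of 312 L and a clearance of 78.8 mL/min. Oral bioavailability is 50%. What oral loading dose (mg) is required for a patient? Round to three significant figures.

LD = Vd × C / F = 312.0 × 9.780 / 0.5 = 6103 mg

6100 mg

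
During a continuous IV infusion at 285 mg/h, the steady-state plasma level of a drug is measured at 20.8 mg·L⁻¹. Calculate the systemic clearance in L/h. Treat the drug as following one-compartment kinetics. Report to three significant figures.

At steady state, infusion rate = CL × Css, so CL = rate / Css.
CL = 285 / 20.8 = 13.70 L/h

13.7 L/h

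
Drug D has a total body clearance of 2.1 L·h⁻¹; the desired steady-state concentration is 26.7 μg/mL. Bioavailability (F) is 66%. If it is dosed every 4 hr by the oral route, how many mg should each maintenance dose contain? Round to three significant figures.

At steady state, dose per interval replaces the amount cleared in that interval: F·D/τ = CL·Css.
D = CL × Css × τ / F = 2.100 × 26.7 × 4 / 0.66 = 339.8 mg

340 mg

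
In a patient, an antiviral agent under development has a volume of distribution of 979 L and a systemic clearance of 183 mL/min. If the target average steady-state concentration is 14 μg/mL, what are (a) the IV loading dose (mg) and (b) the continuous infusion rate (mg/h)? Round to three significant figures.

Loading dose = Vd × C = 979.0 × 14 = 13710 mg
CL = 183 mL/min × 60/1000 = 10.98 L/h
Maintenance: replace elimination → rate = CL × Css = 10.98 × 14 = 153.7 mg/h

(a) 13700 mg; (b) 154 mg/h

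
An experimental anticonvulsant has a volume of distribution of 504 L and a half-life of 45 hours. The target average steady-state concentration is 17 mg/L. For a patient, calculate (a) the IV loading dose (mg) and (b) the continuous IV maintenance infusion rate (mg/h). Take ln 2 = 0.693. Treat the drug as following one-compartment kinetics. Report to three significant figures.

(a) 8570 mg; (b) 132 mg/h

LD = Vd × C = 504.0 × 17 = 8568 mg
CL = 0.693 × Vd / t½ = 0.693 × 504.0 / 45 = 7.762 L/h
Infusion rate = CL × Css = 7.762 × 17 = 132.0 mg/h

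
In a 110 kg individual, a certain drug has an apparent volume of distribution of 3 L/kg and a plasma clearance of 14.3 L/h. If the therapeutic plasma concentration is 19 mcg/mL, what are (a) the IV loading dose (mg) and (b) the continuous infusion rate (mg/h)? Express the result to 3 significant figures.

Vd = 3 L/kg × 110 kg = 330.0 L
Loading dose = Vd × C = 330.0 × 19 = 6270 mg
Infusion rate = 14.30 L/h × 19 mg/L = 271.7 mg/h

(a) 6270 mg; (b) 272 mg/h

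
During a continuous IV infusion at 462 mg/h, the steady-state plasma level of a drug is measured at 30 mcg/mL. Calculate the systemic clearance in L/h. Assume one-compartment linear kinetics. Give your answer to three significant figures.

15.4 L/h

At steady state, infusion rate = CL × Css, so CL = rate / Css.
CL = 462 / 30 = 15.40 L/h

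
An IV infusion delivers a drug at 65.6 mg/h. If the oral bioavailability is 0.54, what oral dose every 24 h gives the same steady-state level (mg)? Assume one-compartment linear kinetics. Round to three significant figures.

To maintain the same Css, the systemic dosing rate must be unchanged: F·D/τ = infusion rate.
D = rate × τ / F = 65.6 × 24 / 0.54 = 2916 mg

2920 mg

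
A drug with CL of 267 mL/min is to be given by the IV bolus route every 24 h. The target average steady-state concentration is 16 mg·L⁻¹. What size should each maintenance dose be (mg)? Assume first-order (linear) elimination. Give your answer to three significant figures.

CL = 267 mL/min × 60/1000 = 16.02 L/h
D = CL × Css × τ = 16.02 × 16 × 24 = 6152 mg

6150 mg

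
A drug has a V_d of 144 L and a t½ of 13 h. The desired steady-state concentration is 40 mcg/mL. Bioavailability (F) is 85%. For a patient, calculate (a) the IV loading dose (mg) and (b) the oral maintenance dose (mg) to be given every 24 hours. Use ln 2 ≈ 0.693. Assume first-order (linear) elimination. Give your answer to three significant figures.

LD = Vd × C = 144.0 × 40 = 5760 mg
CL = 0.693 × Vd / t½ = 0.693 × 144.0 / 13 = 7.676 L/h
D = CL × Css × τ / F = 7.676 × 40 × 24 / 0.85 = 8669 mg

(a) 5760 mg; (b) 8670 mg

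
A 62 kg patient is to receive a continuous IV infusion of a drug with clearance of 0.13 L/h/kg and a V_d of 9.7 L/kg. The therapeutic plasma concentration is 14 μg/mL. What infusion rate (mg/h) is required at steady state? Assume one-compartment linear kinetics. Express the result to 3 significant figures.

113 mg/h

CL = 0.13 L/h/kg × 62 kg = 8.060 L/h
Infusion rate = CL · Css = 8.060 L/h × 14 mg/L = 112.8 mg/h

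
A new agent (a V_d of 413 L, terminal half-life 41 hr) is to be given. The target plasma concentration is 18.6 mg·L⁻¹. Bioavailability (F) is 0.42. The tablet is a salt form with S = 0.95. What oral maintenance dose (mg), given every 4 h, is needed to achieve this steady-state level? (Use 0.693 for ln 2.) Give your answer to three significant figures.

CL = 0.693 × Vd / t½ = 0.693 × 413.0 / 41 = 6.981 L/h
D = CL × Css × τ / F / S = 6.981 × 18.6 × 4 / 0.42 / 0.95 = 1302 mg

1300 mg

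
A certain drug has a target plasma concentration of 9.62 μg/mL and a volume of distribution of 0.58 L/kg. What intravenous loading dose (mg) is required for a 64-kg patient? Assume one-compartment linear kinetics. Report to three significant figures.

Vd(total) = 64 kg × 0.58 L/kg = 37.12 L
LD = Vd × C = 37.12 × 9.620 = 357.1 mg

357 mg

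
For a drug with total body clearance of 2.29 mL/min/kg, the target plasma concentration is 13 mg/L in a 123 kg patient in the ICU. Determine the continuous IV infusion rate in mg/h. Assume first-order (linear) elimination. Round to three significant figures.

220 mg/h

CL = 2.29 mL/min/kg × 123 kg = 281.7 mL/min = 281.7 × 60/1000 = 16.90 L/h
Rate = CL × Css = 16.90 × 13 = 219.7 mg/h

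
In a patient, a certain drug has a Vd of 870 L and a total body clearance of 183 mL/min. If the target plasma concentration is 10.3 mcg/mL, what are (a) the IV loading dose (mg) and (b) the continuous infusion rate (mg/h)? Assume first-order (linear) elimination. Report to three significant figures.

LD = Vd · C_target = 870.0 × 10.3 = 8961 mg
CL = 183 mL/min = 183 × 0.06 = 10.98 L/h
Maintenance infusion rate = CL × Css = 10.98 × 10.3 = 113.1 mg/h

(a) 8960 mg; (b) 113 mg/h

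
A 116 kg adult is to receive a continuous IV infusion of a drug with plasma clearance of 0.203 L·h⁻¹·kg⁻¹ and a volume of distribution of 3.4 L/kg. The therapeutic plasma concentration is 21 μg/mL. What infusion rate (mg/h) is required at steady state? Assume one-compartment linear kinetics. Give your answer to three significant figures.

CL = 0.203 L·h⁻¹·kg⁻¹ × 116 kg = 23.55 L/h
Vd does not affect the maintenance rate; only clearance governs steady-state input.
Infusion rate = CL · Css = 23.55 L/h × 21 mg/L = 494.6 mg/h

495 mg/h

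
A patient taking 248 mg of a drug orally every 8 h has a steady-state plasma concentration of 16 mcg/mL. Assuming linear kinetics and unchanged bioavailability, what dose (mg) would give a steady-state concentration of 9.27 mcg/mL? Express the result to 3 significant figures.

144 mg

For first-order elimination, Css ∝ F·D/(CL·τ); F and CL are unchanged, so Css ∝ D/τ.
D₂ = D₁ × (Css,target / Css,current) = 248 × 9.27/16 = 143.7 mg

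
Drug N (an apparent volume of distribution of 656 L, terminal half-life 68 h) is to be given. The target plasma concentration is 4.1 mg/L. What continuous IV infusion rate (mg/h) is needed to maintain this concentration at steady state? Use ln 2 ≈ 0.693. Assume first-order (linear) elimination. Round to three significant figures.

27.4 mg/h

CL = ln 2 · Vd / t½ = 0.693 × 656.0 / 68 = 6.685 L/h
Infusion rate = CL × Css = 6.685 × 4.1 = 27.41 mg/h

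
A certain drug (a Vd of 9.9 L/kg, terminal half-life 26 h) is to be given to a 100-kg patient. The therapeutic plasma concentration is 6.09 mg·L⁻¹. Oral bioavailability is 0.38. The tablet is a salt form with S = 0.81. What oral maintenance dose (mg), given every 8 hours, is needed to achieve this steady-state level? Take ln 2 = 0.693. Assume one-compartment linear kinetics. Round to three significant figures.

Vd(total) = 100 kg × 9.9 L/kg = 990.0 L
CL = ln 2 · Vd / t½ = 0.693 × 990.0 / 26 = 26.39 L/h
D = CL × Css × τ / F / S = 26.39 × 6.09 × 8 / 0.38 / 0.81 = 4177 mg

4180 mg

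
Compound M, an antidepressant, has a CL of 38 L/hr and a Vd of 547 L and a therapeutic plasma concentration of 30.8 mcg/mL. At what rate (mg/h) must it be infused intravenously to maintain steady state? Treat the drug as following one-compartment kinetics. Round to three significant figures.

Vd does not affect the maintenance rate; only clearance governs steady-state input.
R₀ = 38.00 × 30.8 = 1170 mg/h

1170 mg/h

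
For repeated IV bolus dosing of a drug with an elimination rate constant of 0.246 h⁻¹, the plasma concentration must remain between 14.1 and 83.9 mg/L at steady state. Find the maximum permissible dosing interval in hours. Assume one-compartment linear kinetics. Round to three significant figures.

Between IV bolus doses, concentration decays as C = C₀·e^(−kτ), so C_peak/C_trough = e^(kτ).
τ_max = ln(C_peak/C_trough) / k = ln(83.9/14.1) / 0.2460 = 1.783 / 0.2460 = 7.248 h

7.25 h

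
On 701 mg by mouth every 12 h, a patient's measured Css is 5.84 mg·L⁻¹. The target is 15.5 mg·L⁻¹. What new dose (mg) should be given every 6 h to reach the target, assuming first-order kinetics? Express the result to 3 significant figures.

930 mg

For first-order elimination, Css ∝ F·D/(CL·τ); F and CL are unchanged, so Css ∝ D/τ.
D₂ = D₁ × (Css,target / Css,current) × (τ₂/τ₁) = 701 × (15.5/5.84) × (6/12) = 930.3 mg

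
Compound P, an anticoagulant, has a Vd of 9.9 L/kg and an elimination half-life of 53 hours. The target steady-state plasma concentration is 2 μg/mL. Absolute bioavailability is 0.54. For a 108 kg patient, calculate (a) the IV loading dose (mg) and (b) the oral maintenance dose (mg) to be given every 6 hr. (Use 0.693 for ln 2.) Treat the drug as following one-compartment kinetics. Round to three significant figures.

Vd(total) = 108 kg × 9.9 L/kg = 1069 L
LD = Vd × C = 1069 × 2 = 2138 mg
CL = 0.693 × Vd / t½ = 0.693 × 1069 / 53 = 13.98 L/h
D = CL × Css × τ / F = 13.98 × 2 × 6 / 0.54 = 310.7 mg

(a) 2140 mg; (b) 311 mg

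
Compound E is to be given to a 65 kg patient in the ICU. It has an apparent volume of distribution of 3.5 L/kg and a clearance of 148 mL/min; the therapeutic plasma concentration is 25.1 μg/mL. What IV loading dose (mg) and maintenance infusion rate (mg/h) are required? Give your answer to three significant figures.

Vd = 3.5 L/kg × 65 kg = 227.5 L
Loading: fill Vd to C_target → 227.5 L × 25.1 mg/L = 5710 mg
Convert clearance: 148 mL/min × 60 min/h ÷ 1000 mL/L = 8.880 L/h
Maintenance infusion rate = CL × Css = 8.880 × 25.1 = 222.9 mg/h

(a) 5710 mg; (b) 223 mg/h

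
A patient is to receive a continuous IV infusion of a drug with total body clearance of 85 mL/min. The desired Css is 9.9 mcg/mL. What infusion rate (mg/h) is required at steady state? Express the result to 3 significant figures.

50.5 mg/h

Convert clearance: 85 mL/min × 60 min/h ÷ 1000 mL/L = 5.100 L/h
At steady state, infusion rate equals elimination rate: rate in = CL × Css.
R₀ = 5.100 × 9.9 = 50.49 mg/h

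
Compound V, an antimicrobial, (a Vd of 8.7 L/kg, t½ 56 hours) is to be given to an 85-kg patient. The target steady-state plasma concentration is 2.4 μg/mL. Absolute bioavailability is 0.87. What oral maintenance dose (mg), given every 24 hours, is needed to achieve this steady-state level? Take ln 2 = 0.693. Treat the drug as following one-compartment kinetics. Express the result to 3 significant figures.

Vd = 8.7 L/kg × 85 kg = 739.5 L
k = 0.693/56 = 0.01238 h⁻¹, so CL = k·Vd = 0.01238 × 739.5 = 9.155 L/h
D = CL × Css × τ / F = 9.155 × 2.4 × 24 / 0.87 = 606.1 mg

606 mg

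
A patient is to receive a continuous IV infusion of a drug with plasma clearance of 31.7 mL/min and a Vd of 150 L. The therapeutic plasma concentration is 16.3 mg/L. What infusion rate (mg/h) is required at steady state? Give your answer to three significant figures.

31.0 mg/h

Convert clearance: 31.7 mL/min × 60 min/h ÷ 1000 mL/L = 1.902 L/h
Maintenance depends on clearance, not Vd — rate in must match rate out.
Rate = CL × Css = 1.902 × 16.3 = 31.00 mg/h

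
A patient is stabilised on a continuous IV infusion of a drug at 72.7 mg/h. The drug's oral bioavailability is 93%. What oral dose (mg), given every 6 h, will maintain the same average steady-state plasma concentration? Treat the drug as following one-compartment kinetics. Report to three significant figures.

To maintain the same Css, the systemic dosing rate must be unchanged: F·D/τ = infusion rate.
D = rate × τ / F = 72.7 × 6 / 0.93 = 469.0 mg

469 mg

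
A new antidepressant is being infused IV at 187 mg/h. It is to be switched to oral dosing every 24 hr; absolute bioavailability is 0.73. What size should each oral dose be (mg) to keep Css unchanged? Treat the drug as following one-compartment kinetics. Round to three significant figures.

To maintain the same Css, the systemic dosing rate must be unchanged: F·D/τ = infusion rate.
D = rate × τ / F = 187 × 24 / 0.73 = 6148 mg

6150 mg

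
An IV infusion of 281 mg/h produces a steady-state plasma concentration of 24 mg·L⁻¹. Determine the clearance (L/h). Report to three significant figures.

At steady state, infusion rate = CL × Css, so CL = rate / Css.
CL = 281 / 24 = 11.71 L/h

11.7 L/h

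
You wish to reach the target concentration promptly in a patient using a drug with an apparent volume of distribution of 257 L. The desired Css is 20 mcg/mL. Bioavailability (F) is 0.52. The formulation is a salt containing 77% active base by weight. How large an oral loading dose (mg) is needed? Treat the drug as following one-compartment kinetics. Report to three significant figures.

The loading dose fills Vd to the target concentration.
LD = Vd × C / F / S = 257.0 × 20.00 / 0.52 / 0.77 = 12840 mg

12800 mg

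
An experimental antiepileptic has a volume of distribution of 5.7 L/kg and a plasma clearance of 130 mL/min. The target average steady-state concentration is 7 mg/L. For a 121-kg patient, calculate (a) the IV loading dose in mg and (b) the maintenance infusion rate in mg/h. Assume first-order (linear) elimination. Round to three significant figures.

Total Vd = 5.7 × 121 = 689.7 L
Loading: fill Vd to C_target → 689.7 L × 7 mg/L = 4828 mg
Convert clearance: 130 mL/min × 60 min/h ÷ 1000 mL/L = 7.800 L/h
Maintenance: replace elimination → rate = CL × Css = 7.800 × 7 = 54.60 mg/h

(a) 4830 mg; (b) 54.6 mg/h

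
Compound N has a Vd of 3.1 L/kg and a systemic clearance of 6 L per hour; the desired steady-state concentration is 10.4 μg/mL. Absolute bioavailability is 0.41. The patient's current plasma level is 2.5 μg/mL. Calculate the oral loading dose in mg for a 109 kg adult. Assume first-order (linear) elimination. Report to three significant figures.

6510 mg

Total Vd = 3.1 × 109 = 337.9 L
Concentration deficit ΔC = 10.4 − 2.5 = 7.900 mg/L
LD = Vd × ΔC / F = 337.9 × 7.900 / 0.41 = 6511 mg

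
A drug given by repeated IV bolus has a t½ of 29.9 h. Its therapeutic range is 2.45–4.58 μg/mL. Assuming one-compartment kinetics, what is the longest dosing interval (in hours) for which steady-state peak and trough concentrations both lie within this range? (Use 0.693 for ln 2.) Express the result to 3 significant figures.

27.0 h

k = 0.693 / t½ = 0.693 / 29.9 = 0.02318 h⁻¹
Between IV bolus doses, concentration decays as C = C₀·e^(−kτ), so C_peak/C_trough = e^(kτ).
τ_max = ln(C_peak/C_trough) / k = ln(4.58/2.45) / 0.02318 = 0.6256 / 0.02318 = 26.99 h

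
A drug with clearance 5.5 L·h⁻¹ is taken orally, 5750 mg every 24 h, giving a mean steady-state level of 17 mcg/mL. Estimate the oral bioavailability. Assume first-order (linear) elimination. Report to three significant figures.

F·D/τ = CL·Css at steady state → F = CL·Css·τ / D.
F = 5.5 × 17 × 24 / 5750 = 0.390

0.390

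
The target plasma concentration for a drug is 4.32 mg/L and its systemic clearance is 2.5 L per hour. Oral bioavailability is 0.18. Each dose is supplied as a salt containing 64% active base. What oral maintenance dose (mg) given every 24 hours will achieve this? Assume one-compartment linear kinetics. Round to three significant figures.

2250 mg

At steady state, dose per interval replaces the amount cleared in that interval: F·S·D/τ = CL·Css.
D = CL × Css × τ / F / S = 2.500 × 4.32 × 24 / 0.18 / 0.64 = 2250 mg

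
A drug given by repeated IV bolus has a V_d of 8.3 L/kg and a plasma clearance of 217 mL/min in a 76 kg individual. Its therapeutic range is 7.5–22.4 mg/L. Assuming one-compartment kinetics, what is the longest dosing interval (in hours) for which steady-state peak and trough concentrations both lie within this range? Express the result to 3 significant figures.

Vd = 8.3 L/kg × 76 kg = 630.8 L
Convert clearance: 217 mL/min × 60 min/h ÷ 1000 mL/L = 13.02 L/h
k = CL / Vd = 13.02 / 630.8 = 0.02064 h⁻¹
Between IV bolus doses, concentration decays as C = C₀·e^(−kτ), so C_peak/C_trough = e^(kτ).
τ_max = ln(C_peak/C_trough) / k = ln(22.4/7.5) / 0.02064 = 1.094 / 0.02064 = 53.00 h

53.0 h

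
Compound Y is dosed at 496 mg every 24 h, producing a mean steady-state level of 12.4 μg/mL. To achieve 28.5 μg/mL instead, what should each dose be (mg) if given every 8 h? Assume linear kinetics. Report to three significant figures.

With linear kinetics, Css is proportional to dose rate (D/τ) at fixed clearance.
D₂ = D₁ × (Css,target / Css,current) × (τ₂/τ₁) = 496 × (28.5/12.4) × (8/24) = 380.0 mg

380 mg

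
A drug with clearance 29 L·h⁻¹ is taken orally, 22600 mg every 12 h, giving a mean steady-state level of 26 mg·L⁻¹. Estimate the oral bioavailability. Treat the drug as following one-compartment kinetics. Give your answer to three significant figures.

F·D/τ = CL·Css at steady state → F = CL·Css·τ / D.
F = 29 × 26 × 12 / 22600 = 0.400

0.400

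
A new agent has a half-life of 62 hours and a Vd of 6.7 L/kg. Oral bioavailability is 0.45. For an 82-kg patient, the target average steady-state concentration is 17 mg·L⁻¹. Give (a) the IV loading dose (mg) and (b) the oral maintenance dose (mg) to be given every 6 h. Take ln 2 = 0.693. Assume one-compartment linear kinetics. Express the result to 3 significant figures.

(a) 9340 mg; (b) 1390 mg

Vd = 6.7 L/kg × 82 kg = 549.4 L
LD = Vd × C = 549.4 × 17 = 9340 mg
CL = 0.693 × Vd / t½ = 0.693 × 549.4 / 62 = 6.141 L/h
D = CL × Css × τ / F = 6.141 × 17 × 6 / 0.45 = 1392 mg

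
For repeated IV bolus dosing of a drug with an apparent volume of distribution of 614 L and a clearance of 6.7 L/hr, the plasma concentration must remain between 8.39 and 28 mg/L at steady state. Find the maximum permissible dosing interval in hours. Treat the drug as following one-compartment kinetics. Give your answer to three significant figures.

110 h

k = CL / Vd = 6.700 / 614.0 = 0.01091 h⁻¹
Between IV bolus doses, concentration decays as C = C₀·e^(−kτ), so C_peak/C_trough = e^(kτ).
τ_max = ln(C_peak/C_trough) / k = ln(28/8.39) / 0.01091 = 1.205 / 0.01091 = 110.4 h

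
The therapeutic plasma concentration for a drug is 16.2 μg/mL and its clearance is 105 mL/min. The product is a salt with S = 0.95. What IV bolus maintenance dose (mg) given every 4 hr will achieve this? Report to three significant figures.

430 mg

CL = 105 mL/min = 105 × 0.06 = 6.300 L/h
At steady state, dose per interval replaces the amount cleared in that interval: S·D/τ = CL·Css.
D = CL × Css × τ / S = 6.300 × 16.2 × 4 / 0.95 = 429.7 mg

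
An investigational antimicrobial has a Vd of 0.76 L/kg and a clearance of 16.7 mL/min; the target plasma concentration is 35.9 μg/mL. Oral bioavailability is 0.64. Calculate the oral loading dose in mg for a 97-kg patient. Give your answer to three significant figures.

Vd = 0.76 L/kg × 97 kg = 73.72 L
LD = Vd × C / F = 73.72 × 35.90 / 0.64 = 4135 mg

4140 mg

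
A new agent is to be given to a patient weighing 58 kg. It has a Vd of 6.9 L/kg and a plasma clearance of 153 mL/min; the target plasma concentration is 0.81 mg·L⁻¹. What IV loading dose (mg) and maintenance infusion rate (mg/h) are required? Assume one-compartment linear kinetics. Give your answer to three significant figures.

(a) 324 mg; (b) 7.44 mg/h

Vd(total) = 58 kg × 6.9 L/kg = 400.2 L
Loading dose = Vd × C = 400.2 × 0.81 = 324.2 mg
Convert clearance: 153 mL/min × 60 min/h ÷ 1000 mL/L = 9.180 L/h
Maintenance: replace elimination → rate = CL × Css = 9.180 × 0.81 = 7.436 mg/h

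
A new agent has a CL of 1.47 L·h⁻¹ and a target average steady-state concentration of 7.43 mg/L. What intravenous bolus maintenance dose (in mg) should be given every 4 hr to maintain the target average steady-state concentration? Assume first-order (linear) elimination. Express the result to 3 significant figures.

43.7 mg

D = CL × Css × τ = 1.470 × 7.43 × 4 = 43.69 mg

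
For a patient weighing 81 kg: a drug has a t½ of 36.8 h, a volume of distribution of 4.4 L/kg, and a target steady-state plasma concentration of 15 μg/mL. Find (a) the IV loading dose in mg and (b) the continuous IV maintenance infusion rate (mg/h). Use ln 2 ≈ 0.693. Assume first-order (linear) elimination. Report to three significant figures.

(a) 5350 mg; (b) 101 mg/h

Total Vd = 4.4 × 81 = 356.4 L
LD = Vd × C = 356.4 × 15 = 5346 mg
CL = 0.693 × Vd / t½ = 0.693 × 356.4 / 36.8 = 6.712 L/h
Infusion rate = CL × Css = 6.712 × 15 = 100.7 mg/h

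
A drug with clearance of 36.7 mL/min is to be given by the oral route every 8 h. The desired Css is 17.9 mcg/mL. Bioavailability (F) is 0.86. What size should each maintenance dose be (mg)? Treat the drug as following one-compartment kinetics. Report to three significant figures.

CL = 36.7 mL/min × 60/1000 = 2.202 L/h
D = CL × Css × τ / F = 2.202 × 17.9 × 8 / 0.86 = 366.7 mg

367 mg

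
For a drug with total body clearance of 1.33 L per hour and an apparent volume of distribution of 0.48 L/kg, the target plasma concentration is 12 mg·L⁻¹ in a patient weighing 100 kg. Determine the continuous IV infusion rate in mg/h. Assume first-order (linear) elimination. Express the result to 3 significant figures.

16.0 mg/h

R₀ = 1.330 × 12 = 15.96 mg/h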